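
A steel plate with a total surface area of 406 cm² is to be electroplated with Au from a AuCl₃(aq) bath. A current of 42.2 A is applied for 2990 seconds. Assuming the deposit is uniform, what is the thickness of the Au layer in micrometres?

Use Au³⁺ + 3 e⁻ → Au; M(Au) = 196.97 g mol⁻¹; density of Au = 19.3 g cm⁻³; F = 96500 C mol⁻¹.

110 μm

Q = I·t = 42.20 × 2990.0 = 126200 C; n(e⁻) = 1.308 mol.
n(Au) = n(e⁻)/3 = 0.4358 mol, so m = 0.4358 × 196.97 = 85.85 g.
Volume = m/ρ = 85.85 / 19.3 = 4.448 cm³.
Thickness = V/A = 4.448 / 406 = 0.0110 cm = 110 μm.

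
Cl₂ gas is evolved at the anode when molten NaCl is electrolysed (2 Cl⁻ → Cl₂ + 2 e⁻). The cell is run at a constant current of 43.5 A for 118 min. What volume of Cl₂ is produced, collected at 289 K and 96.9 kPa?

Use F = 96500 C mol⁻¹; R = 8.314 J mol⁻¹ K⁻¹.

39.6 L

Q = I·t = 43.50 A × 7080.0 s = 308000 C.
n(e⁻) = Q/F = 308000 / 96500 = 3.192 mol.
2 electrons are transferred per Cl₂ molecule, so n(Cl₂) = 3.192 / 2 = 1.596 mol.
V = nRT/P = (1.596 × 8.314 × 289) / (96.9 × 10³ Pa) = 0.0396 m³ = 39.6 L.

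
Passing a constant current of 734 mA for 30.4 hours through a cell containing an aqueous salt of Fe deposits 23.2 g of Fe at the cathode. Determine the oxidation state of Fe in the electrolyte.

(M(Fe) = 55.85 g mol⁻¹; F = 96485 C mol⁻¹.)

+2

Q = I·t = 0.7340 A × 109440 s = 80330 C, so n(e⁻) = 80330/96485 = 0.8326 mol.
n(Fe) deposited = 23.2 / 55.85 = 0.4154 mol.
Electrons per atom = n(e⁻)/n(Fe) = 0.8326 / 0.4154 = 2.00 ≈ 2, so the ion is Fe²⁺.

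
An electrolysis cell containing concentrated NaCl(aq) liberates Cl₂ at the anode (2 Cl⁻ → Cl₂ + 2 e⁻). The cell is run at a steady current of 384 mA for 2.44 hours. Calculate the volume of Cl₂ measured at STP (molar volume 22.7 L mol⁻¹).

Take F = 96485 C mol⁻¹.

Q = I·t = 0.3840 A × 8784.0 s = 3373 C.
n(e⁻) = Q/F = 3373 / 96485 = 0.03496 mol.
2 electrons are transferred per Cl₂ molecule, so n(Cl₂) = 0.03496 / 2 = 0.01748 mol.
V = n × V_m = 0.01748 × 22.7 = 0.397 L.

0.397 L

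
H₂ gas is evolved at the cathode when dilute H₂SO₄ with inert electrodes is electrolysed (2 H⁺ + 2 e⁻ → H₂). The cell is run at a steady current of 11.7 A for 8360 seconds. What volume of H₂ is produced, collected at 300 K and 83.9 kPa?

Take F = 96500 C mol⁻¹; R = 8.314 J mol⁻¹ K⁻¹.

15.1 L

Q = I·t = 11.70 A × 8360.0 s = 97810 C.
n(e⁻) = Q/F = 97810 / 96500 = 1.014 mol.
2 electrons are transferred per H₂ molecule, so n(H₂) = 1.014 / 2 = 0.5068 mol.
V = nRT/P = (0.5068 × 8.314 × 300) / (83.9 × 10³ Pa) = 0.0151 m³ = 15.1 L.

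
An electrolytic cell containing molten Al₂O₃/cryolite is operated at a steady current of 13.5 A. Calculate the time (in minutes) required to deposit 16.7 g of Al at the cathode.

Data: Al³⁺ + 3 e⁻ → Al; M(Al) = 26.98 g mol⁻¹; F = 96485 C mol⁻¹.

n(Al) = m/M = 16.7 / 26.98 = 0.6190 mol.
Each Al atom requires 3 electrons, so n(e⁻) = 3 × 0.6190 = 1.857 mol.
Q = n(e⁻)·F = 1.857 × 96485 = 179200 C.
t = Q/I = 179200 / 13.50 A = 13270 s = 221 min.

221 min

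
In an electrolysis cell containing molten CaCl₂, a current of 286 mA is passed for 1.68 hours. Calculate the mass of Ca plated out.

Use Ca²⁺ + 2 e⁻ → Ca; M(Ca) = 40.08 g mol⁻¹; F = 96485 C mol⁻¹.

0.359 g

Q = I·t = 0.2860 A × 6048.0 s = 1730 C.
n(e⁻) = Q/F = 1730 / 96485 = 0.01793 mol.
Ca²⁺ + 2 e⁻ → Ca, so n(Ca) = n(e⁻)/2 = 0.008964 mol.
m = n·M = 0.008964 × 40.08 = 0.359 g.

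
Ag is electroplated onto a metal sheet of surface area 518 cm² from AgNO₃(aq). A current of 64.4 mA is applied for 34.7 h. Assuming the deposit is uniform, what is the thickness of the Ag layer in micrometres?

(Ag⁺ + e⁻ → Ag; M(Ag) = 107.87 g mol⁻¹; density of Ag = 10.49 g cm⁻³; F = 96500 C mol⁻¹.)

Q = I·t = 0.06440 × 124920 = 8045 C; n(e⁻) = 0.08337 mol.
n(Ag) = n(e⁻)/1 = 0.08337 mol, so m = 0.08337 × 107.87 = 8.993 g.
Volume = m/ρ = 8.993 / 10.49 = 0.8573 cm³.
Thickness = V/A = 0.8573 / 518 = 0.00165 cm = 16.5 μm.

16.5 μm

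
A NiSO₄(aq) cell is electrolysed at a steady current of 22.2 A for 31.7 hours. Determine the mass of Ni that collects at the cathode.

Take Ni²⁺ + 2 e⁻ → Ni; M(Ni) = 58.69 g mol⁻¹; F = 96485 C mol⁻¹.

Q = I·t = 22.20 A × 114120 s = 2533000 C.
n(e⁻) = Q/F = 2533000 / 96485 = 26.26 mol.
Ni²⁺ + 2 e⁻ → Ni, so n(Ni) = n(e⁻)/2 = 13.13 mol.
m = n·M = 13.13 × 58.69 = 771 g.

771 g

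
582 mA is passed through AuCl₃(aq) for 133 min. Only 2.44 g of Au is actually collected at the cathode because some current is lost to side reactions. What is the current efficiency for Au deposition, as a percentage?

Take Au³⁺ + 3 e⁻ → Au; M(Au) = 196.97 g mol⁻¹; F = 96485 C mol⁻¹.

Q = I·t = 0.5820 × 7980.0 = 4644 C; n(e⁻) = 4644/96485 = 0.04814 mol.
Theoretical n(Au) = n(e⁻)/3 = 0.01605 mol, i.e. m_theo = 0.01605 × 196.97 = 3.160 g.
Efficiency = m_actual / m_theo = 2.44 / 3.160 = 77.2 %.

77.2 %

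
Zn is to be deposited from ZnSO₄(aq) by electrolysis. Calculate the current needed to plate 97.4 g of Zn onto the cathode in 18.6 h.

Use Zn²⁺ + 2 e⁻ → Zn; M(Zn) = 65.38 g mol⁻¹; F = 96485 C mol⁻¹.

4.29 A

n(Zn) = 97.4 / 65.38 = 1.490 mol.
n(e⁻) = 2 × 1.490 = 2.980 mol.
Q = n(e⁻)·F = 2.980 × 96485 = 287500 C.
I = Q/t = 287500 / 66960 s = 4.29 A.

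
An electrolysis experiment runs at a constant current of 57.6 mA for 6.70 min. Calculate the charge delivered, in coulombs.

Q = I·t = 0.05760 A × 402.00 s = 23.2 C.

23.2 C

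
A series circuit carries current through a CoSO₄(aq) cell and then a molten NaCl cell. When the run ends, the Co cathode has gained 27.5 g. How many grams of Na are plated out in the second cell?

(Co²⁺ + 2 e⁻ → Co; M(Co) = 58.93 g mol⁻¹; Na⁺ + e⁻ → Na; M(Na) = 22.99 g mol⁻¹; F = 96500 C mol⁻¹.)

n(Co) = 27.5 / 58.93 = 0.4667 mol.
Since Co²⁺ + 2 e⁻ → Co, n(e⁻) passed = 2 × 0.4667 = 0.9333 mol.
Cells in series carry the same charge, so the same 0.9333 mol of electrons passes through cell 2.
Na⁺ + e⁻ → Na, so n(Na) = 0.9333 / 1 = 0.9333 mol.
m(Na) = 0.9333 × 22.99 = 21.5 g.

21.5 g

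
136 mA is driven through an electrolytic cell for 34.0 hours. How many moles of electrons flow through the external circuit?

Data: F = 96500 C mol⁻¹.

0.173 mol

Q = I·t = 0.1360 A × 122400 s = 16650 C.
n(e⁻) = Q/F = 16650 / 96500 = 0.173 mol.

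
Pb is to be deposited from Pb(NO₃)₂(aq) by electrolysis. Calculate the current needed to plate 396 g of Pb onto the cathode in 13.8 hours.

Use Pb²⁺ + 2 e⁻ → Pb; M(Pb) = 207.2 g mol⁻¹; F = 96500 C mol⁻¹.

7.42 A

n(Pb) = 396 / 207.2 = 1.911 mol.
n(e⁻) = 2 × 1.911 = 3.822 mol.
Q = n(e⁻)·F = 3.822 × 96500 = 368900 C.
I = Q/t = 368900 / 49680 s = 7.42 A.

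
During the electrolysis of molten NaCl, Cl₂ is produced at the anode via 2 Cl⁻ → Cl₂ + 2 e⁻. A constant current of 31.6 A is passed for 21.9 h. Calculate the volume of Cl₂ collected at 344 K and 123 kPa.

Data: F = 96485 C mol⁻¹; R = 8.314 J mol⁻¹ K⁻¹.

300 L

Q = I·t = 31.60 A × 78840 s = 2491000 C.
n(e⁻) = Q/F = 2491000 / 96485 = 25.82 mol.
2 electrons are transferred per Cl₂ molecule, so n(Cl₂) = 25.82 / 2 = 12.91 mol.
V = nRT/P = (12.91 × 8.314 × 344) / (123 × 10³ Pa) = 0.300 m³ = 300 L.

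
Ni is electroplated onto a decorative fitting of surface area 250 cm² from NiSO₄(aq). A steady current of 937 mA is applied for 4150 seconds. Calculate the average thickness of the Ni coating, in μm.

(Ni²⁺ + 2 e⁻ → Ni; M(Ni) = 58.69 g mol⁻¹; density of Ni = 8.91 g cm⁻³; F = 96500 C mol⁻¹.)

5.31 μm

Q = I·t = 0.9370 × 4150.0 = 3889 C; n(e⁻) = 0.04030 mol.
n(Ni) = n(e⁻)/2 = 0.02015 mol, so m = 0.02015 × 58.69 = 1.182 g.
Volume = m/ρ = 1.182 / 8.91 = 0.1327 cm³.
Thickness = V/A = 0.1327 / 250 = 5.31 × 10⁻⁴ cm = 5.31 μm.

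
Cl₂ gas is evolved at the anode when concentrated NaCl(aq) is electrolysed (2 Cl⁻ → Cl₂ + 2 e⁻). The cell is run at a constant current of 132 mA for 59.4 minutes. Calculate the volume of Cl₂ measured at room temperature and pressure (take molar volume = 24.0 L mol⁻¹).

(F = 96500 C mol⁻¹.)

0.0585 L

Q = I·t = 0.1320 A × 3564.0 s = 470.4 C.
n(e⁻) = Q/F = 470.4 / 96500 = 0.004875 mol.
2 electrons are transferred per Cl₂ molecule, so n(Cl₂) = 0.004875 / 2 = 0.002438 mol.
V = n × V_m = 0.002438 × 24.0 = 0.0585 L.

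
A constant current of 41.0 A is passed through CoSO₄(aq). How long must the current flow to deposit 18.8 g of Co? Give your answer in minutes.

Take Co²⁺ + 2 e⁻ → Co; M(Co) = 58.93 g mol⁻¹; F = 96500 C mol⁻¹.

n(Co) = m/M = 18.8 / 58.93 = 0.3190 mol.
Each Co atom requires 2 electrons, so n(e⁻) = 2 × 0.3190 = 0.6380 mol.
Q = n(e⁻)·F = 0.6380 × 96500 = 61570 C.
t = Q/I = 61570 / 41.00 A = 1502 s = 25.0 min.

25.0 min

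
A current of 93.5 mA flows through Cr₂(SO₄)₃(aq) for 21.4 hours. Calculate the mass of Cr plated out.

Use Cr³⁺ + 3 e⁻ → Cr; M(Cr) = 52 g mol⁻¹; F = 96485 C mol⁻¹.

Q = I·t = 0.09350 A × 77040 s = 7203 C.
n(e⁻) = Q/F = 7203 / 96485 = 0.07466 mol.
Cr³⁺ + 3 e⁻ → Cr, so n(Cr) = n(e⁻)/3 = 0.02489 mol.
m = n·M = 0.02489 × 52 = 1.29 g.

1.29 g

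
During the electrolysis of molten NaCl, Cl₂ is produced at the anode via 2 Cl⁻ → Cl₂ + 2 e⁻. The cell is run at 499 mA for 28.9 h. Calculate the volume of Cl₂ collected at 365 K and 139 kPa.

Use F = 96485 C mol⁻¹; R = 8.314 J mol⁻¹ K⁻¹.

Q = I·t = 0.4990 A × 104040 s = 51920 C.
n(e⁻) = Q/F = 51920 / 96485 = 0.5381 mol.
2 electrons are transferred per Cl₂ molecule, so n(Cl₂) = 0.5381 / 2 = 0.2690 mol.
V = nRT/P = (0.2690 × 8.314 × 365) / (139 × 10³ Pa) = 0.00587 m³ = 5.87 L.

5.87 L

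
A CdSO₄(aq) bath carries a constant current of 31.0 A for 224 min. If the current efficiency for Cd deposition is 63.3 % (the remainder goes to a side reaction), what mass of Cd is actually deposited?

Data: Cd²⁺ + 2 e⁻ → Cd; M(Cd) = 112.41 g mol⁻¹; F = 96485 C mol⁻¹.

154 g

Q = I·t = 31.00 × 13440 = 416600 C.
n(e⁻) = 416600/96485 = 4.318 mol; theoretically n(Cd) = 4.318/2 = 2.159 mol, m_theo = 242.7 g.
At 63.3 % efficiency, m_actual = 0.633 × 242.7 = 154 g.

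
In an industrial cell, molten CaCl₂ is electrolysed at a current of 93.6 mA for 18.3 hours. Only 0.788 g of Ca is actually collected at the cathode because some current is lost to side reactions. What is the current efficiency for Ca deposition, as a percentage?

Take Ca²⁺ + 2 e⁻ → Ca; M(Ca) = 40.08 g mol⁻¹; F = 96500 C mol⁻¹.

61.5 %

Q = I·t = 0.09360 × 65880 = 6166 C; n(e⁻) = 6166/96500 = 0.06390 mol.
Theoretical n(Ca) = n(e⁻)/2 = 0.03195 mol, i.e. m_theo = 0.03195 × 40.08 = 1.281 g.
Efficiency = m_actual / m_theo = 0.788 / 1.281 = 61.5 %.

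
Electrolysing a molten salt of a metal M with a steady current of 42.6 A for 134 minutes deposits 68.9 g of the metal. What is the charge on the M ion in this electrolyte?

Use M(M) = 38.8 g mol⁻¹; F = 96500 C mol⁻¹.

+2

Q = I·t = 42.60 A × 8040.0 s = 342500 C, so n(e⁻) = 342500/96500 = 3.549 mol.
n(M) deposited = 68.9 / 38.8 = 1.776 mol.
Electrons per atom = n(e⁻)/n(M) = 3.549 / 1.776 = 2.00 ≈ 2, so the ion is M²⁺.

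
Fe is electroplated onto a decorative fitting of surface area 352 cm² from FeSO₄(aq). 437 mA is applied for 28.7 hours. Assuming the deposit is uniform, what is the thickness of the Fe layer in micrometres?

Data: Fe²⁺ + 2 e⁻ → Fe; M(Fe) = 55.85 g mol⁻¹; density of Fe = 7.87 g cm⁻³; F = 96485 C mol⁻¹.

47.2 μm

Q = I·t = 0.4370 × 103320 = 45150 C; n(e⁻) = 0.4680 mol.
n(Fe) = n(e⁻)/2 = 0.2340 mol, so m = 0.2340 × 55.85 = 13.07 g.
Volume = m/ρ = 13.07 / 7.87 = 1.660 cm³.
Thickness = V/A = 1.660 / 352 = 0.00472 cm = 47.2 μm.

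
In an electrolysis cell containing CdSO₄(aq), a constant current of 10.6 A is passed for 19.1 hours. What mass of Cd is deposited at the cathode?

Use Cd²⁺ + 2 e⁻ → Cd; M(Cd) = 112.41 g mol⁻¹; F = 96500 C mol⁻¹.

Q = I·t = 10.60 A × 68760 s = 728900 C.
n(e⁻) = Q/F = 728900 / 96500 = 7.553 mol.
Cd²⁺ + 2 e⁻ → Cd, so n(Cd) = n(e⁻)/2 = 3.776 mol.
m = n·M = 3.776 × 112.41 = 425 g.

425 g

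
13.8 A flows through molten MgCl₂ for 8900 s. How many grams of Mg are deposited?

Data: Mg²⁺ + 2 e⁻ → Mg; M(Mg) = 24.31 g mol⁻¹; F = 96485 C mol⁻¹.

Q = I·t = 13.80 A × 8900.0 s = 122800 C.
n(e⁻) = Q/F = 122800 / 96485 = 1.273 mol.
Mg²⁺ + 2 e⁻ → Mg, so n(Mg) = n(e⁻)/2 = 0.6365 mol.
m = n·M = 0.6365 × 24.31 = 15.5 g.

15.5 g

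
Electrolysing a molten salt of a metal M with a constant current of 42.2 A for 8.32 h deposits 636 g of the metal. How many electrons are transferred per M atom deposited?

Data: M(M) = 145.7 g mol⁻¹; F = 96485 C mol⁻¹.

Q = I·t = 42.20 A × 29952 s = 1264000 C, so n(e⁻) = 1264000/96485 = 13.10 mol.
n(M) deposited = 636 / 145.7 = 4.365 mol.
Electrons per atom = n(e⁻)/n(M) = 13.10 / 4.365 = 3.00 ≈ 3, so the ion is M³⁺.

3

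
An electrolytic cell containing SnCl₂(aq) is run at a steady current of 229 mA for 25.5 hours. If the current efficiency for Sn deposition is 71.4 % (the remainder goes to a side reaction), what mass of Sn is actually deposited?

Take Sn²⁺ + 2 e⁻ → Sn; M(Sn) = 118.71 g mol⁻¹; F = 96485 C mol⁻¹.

9.23 g

Q = I·t = 0.2290 × 91800 = 21020 C.
n(e⁻) = 21020/96485 = 0.2179 mol; theoretically n(Sn) = 0.2179/2 = 0.1089 mol, m_theo = 12.93 g.
At 71.4 % efficiency, m_actual = 0.714 × 12.93 = 9.23 g.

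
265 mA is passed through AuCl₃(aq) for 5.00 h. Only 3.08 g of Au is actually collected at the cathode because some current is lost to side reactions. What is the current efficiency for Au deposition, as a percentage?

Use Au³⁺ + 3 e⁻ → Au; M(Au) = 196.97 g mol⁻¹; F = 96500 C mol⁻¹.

94.9 %

Q = I·t = 0.2650 × 18000 = 4770 C; n(e⁻) = 4770/96500 = 0.04943 mol.
Theoretical n(Au) = n(e⁻)/3 = 0.01648 mol, i.e. m_theo = 0.01648 × 196.97 = 3.245 g.
Efficiency = m_actual / m_theo = 3.08 / 3.245 = 94.9 %.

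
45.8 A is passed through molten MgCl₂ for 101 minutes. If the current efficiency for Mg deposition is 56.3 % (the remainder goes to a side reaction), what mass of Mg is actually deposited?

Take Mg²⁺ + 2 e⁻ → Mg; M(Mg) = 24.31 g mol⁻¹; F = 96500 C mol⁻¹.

Q = I·t = 45.80 × 6060.0 = 277500 C.
n(e⁻) = 277500/96500 = 2.876 mol; theoretically n(Mg) = 2.876/2 = 1.438 mol, m_theo = 34.96 g.
At 56.3 % efficiency, m_actual = 0.563 × 34.96 = 19.7 g.

19.7 g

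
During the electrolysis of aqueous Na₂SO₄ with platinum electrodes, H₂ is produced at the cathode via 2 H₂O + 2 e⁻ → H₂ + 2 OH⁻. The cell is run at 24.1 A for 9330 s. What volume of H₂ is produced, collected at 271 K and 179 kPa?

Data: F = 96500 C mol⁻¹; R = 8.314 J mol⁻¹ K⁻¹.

Q = I·t = 24.10 A × 9330.0 s = 224900 C.
n(e⁻) = Q/F = 224900 / 96500 = 2.330 mol.
2 electrons are transferred per H₂ molecule, so n(H₂) = 2.330 / 2 = 1.165 mol.
V = nRT/P = (1.165 × 8.314 × 271) / (179 × 10³ Pa) = 0.0147 m³ = 14.7 L.

14.7 L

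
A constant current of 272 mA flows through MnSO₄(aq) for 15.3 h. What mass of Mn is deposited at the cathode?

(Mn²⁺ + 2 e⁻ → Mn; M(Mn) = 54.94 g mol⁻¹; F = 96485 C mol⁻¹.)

Q = I·t = 0.2720 A × 55080 s = 14980 C.
n(e⁻) = Q/F = 14980 / 96485 = 0.1553 mol.
Mn²⁺ + 2 e⁻ → Mn, so n(Mn) = n(e⁻)/2 = 0.07764 mol.
m = n·M = 0.07764 × 54.94 = 4.27 g.

4.27 g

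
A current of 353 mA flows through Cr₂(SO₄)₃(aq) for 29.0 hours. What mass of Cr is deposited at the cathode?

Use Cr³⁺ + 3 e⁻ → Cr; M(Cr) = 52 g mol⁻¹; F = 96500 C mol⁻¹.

Q = I·t = 0.3530 A × 104400 s = 36850 C.
n(e⁻) = Q/F = 36850 / 96500 = 0.3819 mol.
Cr³⁺ + 3 e⁻ → Cr, so n(Cr) = n(e⁻)/3 = 0.1273 mol.
m = n·M = 0.1273 × 52 = 6.62 g.

6.62 g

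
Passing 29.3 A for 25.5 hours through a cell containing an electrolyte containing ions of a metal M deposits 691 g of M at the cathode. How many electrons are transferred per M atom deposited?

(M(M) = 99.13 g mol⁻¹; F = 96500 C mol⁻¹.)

4

Q = I·t = 29.30 A × 91800 s = 2690000 C, so n(e⁻) = 2690000/96500 = 27.87 mol.
n(M) deposited = 691 / 99.13 = 6.971 mol.
Electrons per atom = n(e⁻)/n(M) = 27.87 / 6.971 = 4.00 ≈ 4, so the ion is M⁴⁺.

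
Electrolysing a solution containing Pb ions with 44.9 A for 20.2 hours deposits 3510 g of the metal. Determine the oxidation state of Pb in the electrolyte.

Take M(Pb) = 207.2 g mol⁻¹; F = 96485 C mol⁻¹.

+2

Q = I·t = 44.90 A × 72720 s = 3265000 C, so n(e⁻) = 3265000/96485 = 33.84 mol.
n(Pb) deposited = 3510 / 207.2 = 16.94 mol.
Electrons per atom = n(e⁻)/n(Pb) = 33.84 / 16.94 = 2.00 ≈ 2, so the ion is Pb²⁺.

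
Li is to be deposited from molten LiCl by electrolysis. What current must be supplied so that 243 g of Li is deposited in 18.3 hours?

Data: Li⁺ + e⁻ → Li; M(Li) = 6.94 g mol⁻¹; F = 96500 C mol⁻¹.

n(Li) = 243 / 6.94 = 35.01 mol.
n(e⁻) = 1 × 35.01 = 35.01 mol.
Q = n(e⁻)·F = 35.01 × 96500 = 3379000 C.
I = Q/t = 3379000 / 65880 s = 51.3 A.

51.3 A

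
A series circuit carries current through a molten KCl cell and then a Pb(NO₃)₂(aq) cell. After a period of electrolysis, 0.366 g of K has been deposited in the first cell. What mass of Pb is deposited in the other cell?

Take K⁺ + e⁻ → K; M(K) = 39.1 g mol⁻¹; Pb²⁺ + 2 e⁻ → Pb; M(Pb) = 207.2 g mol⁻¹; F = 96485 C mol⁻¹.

0.970 g

n(K) = 0.366 / 39.1 = 0.009361 mol.
Since K⁺ + e⁻ → K, n(e⁻) passed = 1 × 0.009361 = 0.009361 mol.
Cells in series carry the same charge, so the same 0.009361 mol of electrons passes through cell 2.
Pb²⁺ + 2 e⁻ → Pb, so n(Pb) = 0.009361 / 2 = 0.004680 mol.
m(Pb) = 0.004680 × 207.2 = 0.970 g.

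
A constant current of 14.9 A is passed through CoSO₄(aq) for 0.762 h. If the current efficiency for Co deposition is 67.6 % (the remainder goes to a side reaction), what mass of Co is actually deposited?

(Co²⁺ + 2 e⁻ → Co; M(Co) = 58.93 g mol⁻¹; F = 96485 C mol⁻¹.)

8.44 g

Q = I·t = 14.90 × 2743.2 = 40870 C.
n(e⁻) = 40870/96485 = 0.4236 mol; theoretically n(Co) = 0.4236/2 = 0.2118 mol, m_theo = 12.48 g.
At 67.6 % efficiency, m_actual = 0.676 × 12.48 = 8.44 g.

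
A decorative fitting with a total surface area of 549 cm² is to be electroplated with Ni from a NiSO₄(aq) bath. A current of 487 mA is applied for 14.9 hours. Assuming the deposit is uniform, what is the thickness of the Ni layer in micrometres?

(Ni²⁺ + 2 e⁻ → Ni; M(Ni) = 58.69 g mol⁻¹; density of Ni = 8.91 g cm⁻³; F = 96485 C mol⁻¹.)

16.2 μm

Q = I·t = 0.4870 × 53640 = 26120 C; n(e⁻) = 0.2707 mol.
n(Ni) = n(e⁻)/2 = 0.1354 mol, so m = 0.1354 × 58.69 = 7.945 g.
Volume = m/ρ = 7.945 / 8.91 = 0.8917 cm³.
Thickness = V/A = 0.8917 / 549 = 0.00162 cm = 16.2 μm.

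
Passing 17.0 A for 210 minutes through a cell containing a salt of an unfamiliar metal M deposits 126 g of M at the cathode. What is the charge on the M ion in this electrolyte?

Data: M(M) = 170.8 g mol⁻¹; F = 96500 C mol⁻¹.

Q = I·t = 17.00 A × 12600 s = 214200 C, so n(e⁻) = 214200/96500 = 2.220 mol.
n(M) deposited = 126 / 170.8 = 0.7377 mol.
Electrons per atom = n(e⁻)/n(M) = 2.220 / 0.7377 = 3.01 ≈ 3, so the ion is M³⁺.

+3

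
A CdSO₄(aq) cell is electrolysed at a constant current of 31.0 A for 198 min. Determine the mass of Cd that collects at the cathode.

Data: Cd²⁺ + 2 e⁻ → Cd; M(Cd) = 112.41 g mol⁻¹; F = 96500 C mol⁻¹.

214 g

Q = I·t = 31.00 A × 11880 s = 368300 C.
n(e⁻) = Q/F = 368300 / 96500 = 3.816 mol.
Cd²⁺ + 2 e⁻ → Cd, so n(Cd) = n(e⁻)/2 = 1.908 mol.
m = n·M = 1.908 × 112.41 = 214 g.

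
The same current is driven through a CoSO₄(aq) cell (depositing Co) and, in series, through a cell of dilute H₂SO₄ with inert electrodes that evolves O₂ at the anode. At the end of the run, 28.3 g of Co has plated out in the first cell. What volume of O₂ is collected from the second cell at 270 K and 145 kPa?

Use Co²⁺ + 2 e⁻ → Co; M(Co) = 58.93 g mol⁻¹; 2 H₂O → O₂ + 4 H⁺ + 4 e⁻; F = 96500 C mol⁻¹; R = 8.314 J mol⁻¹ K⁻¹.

n(Co) = 28.3 / 58.93 = 0.4802 mol, so n(e⁻) = 2 × 0.4802 = 0.9605 mol.
The cells are in series, so the same 0.9605 mol of electrons passes through the second cell.
2 H₂O → O₂ + 4 H⁺ + 4 e⁻ — 4 mol e⁻ per mol O₂, so n(O₂) = 0.9605/4 = 0.2401 mol.
V = nRT/P = (0.2401 × 8.314 × 270) / (145 × 10³) = 0.00372 m³ = 3.72 L.

3.72 L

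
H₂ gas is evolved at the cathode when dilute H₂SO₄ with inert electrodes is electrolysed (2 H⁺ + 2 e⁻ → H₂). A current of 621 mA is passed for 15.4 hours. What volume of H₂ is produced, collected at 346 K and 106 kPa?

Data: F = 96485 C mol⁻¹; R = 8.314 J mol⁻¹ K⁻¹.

Q = I·t = 0.6210 A × 55440 s = 34430 C.
n(e⁻) = Q/F = 34430 / 96485 = 0.3568 mol.
2 electrons are transferred per H₂ molecule, so n(H₂) = 0.3568 / 2 = 0.1784 mol.
V = nRT/P = (0.1784 × 8.314 × 346) / (106 × 10³ Pa) = 0.00484 m³ = 4.84 L.

4.84 L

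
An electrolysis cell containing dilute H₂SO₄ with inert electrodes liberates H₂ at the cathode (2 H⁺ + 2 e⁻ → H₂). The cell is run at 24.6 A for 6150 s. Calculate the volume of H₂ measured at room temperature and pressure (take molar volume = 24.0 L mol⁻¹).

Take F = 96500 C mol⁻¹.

18.8 L

Q = I·t = 24.60 A × 6150.0 s = 151300 C.
n(e⁻) = Q/F = 151300 / 96500 = 1.568 mol.
2 electrons are transferred per H₂ molecule, so n(H₂) = 1.568 / 2 = 0.7839 mol.
V = n × V_m = 0.7839 × 24.0 = 18.8 L.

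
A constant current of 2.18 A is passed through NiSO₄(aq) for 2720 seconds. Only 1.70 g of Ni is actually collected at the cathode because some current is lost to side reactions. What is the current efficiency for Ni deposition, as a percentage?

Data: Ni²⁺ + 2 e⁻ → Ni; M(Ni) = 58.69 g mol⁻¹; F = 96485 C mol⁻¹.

94.3 %

Q = I·t = 2.180 × 2720.0 = 5930 C; n(e⁻) = 5930/96485 = 0.06146 mol.
Theoretical n(Ni) = n(e⁻)/2 = 0.03073 mol, i.e. m_theo = 0.03073 × 58.69 = 1.803 g.
Efficiency = m_actual / m_theo = 1.70 / 1.803 = 94.3 %.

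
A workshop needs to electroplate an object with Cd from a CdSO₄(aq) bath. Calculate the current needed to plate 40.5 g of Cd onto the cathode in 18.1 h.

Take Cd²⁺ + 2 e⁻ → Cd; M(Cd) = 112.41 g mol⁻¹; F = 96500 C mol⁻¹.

1.07 A

n(Cd) = 40.5 / 112.41 = 0.3603 mol.
n(e⁻) = 2 × 0.3603 = 0.7206 mol.
Q = n(e⁻)·F = 0.7206 × 96500 = 69540 C.
I = Q/t = 69540 / 65160 s = 1.07 A.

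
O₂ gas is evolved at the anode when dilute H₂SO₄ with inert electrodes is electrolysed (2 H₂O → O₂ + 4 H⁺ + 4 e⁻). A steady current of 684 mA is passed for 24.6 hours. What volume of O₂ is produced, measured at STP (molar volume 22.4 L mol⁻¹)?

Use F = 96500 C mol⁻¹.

Q = I·t = 0.6840 A × 88560 s = 60580 C.
n(e⁻) = Q/F = 60580 / 96500 = 0.6277 mol.
4 electrons are transferred per O₂ molecule, so n(O₂) = 0.6277 / 4 = 0.1569 mol.
V = n × V_m = 0.1569 × 22.4 = 3.52 L.

3.52 L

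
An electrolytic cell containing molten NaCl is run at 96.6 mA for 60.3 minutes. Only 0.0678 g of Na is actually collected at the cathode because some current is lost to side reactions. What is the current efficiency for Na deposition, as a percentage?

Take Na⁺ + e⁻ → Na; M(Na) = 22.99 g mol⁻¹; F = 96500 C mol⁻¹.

Q = I·t = 0.09660 × 3618.0 = 349.5 C; n(e⁻) = 349.5/96500 = 0.003622 mol.
Theoretical n(Na) = n(e⁻)/1 = 0.003622 mol, i.e. m_theo = 0.003622 × 22.99 = 0.08326 g.
Efficiency = m_actual / m_theo = 0.0678 / 0.08326 = 81.4 %.

81.4 %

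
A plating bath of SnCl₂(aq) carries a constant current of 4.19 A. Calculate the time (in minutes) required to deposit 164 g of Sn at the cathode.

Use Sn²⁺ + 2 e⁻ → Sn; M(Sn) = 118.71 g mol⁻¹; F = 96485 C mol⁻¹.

1060 min

n(Sn) = m/M = 164 / 118.71 = 1.382 mol.
Each Sn atom requires 2 electrons, so n(e⁻) = 2 × 1.382 = 2.763 mol.
Q = n(e⁻)·F = 2.763 × 96485 = 266600 C.
t = Q/I = 266600 / 4.190 A = 63630 s = 1060 min.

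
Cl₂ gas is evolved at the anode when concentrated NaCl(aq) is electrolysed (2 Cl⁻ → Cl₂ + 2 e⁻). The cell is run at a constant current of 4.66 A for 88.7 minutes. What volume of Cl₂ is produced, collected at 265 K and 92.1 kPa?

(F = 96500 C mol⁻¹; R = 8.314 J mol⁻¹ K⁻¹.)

Q = I·t = 4.660 A × 5322.0 s = 24800 C.
n(e⁻) = Q/F = 24800 / 96500 = 0.2570 mol.
2 electrons are transferred per Cl₂ molecule, so n(Cl₂) = 0.2570 / 2 = 0.1285 mol.
V = nRT/P = (0.1285 × 8.314 × 265) / (92.1 × 10³ Pa) = 0.00307 m³ = 3.07 L.

3.07 L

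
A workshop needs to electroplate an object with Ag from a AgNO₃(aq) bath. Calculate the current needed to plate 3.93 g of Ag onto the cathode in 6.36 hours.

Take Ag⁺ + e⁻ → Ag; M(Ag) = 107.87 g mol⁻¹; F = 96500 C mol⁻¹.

0.154 A

n(Ag) = 3.93 / 107.87 = 0.03643 mol.
n(e⁻) = 1 × 0.03643 = 0.03643 mol.
Q = n(e⁻)·F = 0.03643 × 96500 = 3516 C.
I = Q/t = 3516 / 22896 s = 0.154 A.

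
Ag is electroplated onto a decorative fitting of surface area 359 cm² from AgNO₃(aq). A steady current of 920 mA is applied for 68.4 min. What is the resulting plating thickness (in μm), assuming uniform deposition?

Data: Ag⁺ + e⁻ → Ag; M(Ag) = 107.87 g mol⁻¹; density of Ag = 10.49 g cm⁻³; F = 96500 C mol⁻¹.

11.2 μm

Q = I·t = 0.9200 × 4104.0 = 3776 C; n(e⁻) = 0.03913 mol.
n(Ag) = n(e⁻)/1 = 0.03913 mol, so m = 0.03913 × 107.87 = 4.221 g.
Volume = m/ρ = 4.221 / 10.49 = 0.4023 cm³.
Thickness = V/A = 0.4023 / 359 = 0.00112 cm = 11.2 μm.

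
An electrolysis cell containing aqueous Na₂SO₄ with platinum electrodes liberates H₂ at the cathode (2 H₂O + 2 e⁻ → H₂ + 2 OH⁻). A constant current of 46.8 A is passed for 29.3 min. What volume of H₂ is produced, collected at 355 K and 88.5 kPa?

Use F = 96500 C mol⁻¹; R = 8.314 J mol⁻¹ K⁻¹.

Q = I·t = 46.80 A × 1758.0 s = 82270 C.
n(e⁻) = Q/F = 82270 / 96500 = 0.8526 mol.
2 electrons are transferred per H₂ molecule, so n(H₂) = 0.8526 / 2 = 0.4263 mol.
V = nRT/P = (0.4263 × 8.314 × 355) / (88.5 × 10³ Pa) = 0.0142 m³ = 14.2 L.

14.2 L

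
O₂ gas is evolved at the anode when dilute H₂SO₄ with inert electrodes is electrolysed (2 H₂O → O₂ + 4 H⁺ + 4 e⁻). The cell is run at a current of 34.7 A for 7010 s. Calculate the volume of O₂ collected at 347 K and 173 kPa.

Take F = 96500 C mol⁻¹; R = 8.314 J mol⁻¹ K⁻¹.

Q = I·t = 34.70 A × 7010.0 s = 243200 C.
n(e⁻) = Q/F = 243200 / 96500 = 2.521 mol.
4 electrons are transferred per O₂ molecule, so n(O₂) = 2.521 / 4 = 0.6302 mol.
V = nRT/P = (0.6302 × 8.314 × 347) / (173 × 10³ Pa) = 0.0105 m³ = 10.5 L.

10.5 L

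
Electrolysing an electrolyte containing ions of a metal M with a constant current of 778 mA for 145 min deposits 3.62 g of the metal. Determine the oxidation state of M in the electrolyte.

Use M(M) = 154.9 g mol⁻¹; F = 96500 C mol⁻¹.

Q = I·t = 0.7780 A × 8700.0 s = 6769 C, so n(e⁻) = 6769/96500 = 0.07014 mol.
n(M) deposited = 3.62 / 154.9 = 0.02337 mol.
Electrons per atom = n(e⁻)/n(M) = 0.07014 / 0.02337 = 3.00 ≈ 3, so the ion is M³⁺.

+3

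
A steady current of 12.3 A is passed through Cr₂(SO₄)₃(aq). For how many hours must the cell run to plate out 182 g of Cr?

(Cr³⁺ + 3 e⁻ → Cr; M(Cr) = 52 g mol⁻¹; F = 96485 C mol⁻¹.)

n(Cr) = m/M = 182 / 52 = 3.500 mol.
Each Cr atom requires 3 electrons, so n(e⁻) = 3 × 3.500 = 10.50 mol.
Q = n(e⁻)·F = 10.50 × 96485 = 1013000 C.
t = Q/I = 1013000 / 12.30 A = 82370 s = 22.9 h.

22.9 h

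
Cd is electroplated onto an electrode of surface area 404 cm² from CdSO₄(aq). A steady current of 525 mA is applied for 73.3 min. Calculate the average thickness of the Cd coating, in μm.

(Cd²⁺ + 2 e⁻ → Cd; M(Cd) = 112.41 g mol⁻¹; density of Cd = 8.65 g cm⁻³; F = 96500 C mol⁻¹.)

Q = I·t = 0.5250 × 4398.0 = 2309 C; n(e⁻) = 0.02393 mol.
n(Cd) = n(e⁻)/2 = 0.01196 mol, so m = 0.01196 × 112.41 = 1.345 g.
Volume = m/ρ = 1.345 / 8.65 = 0.1555 cm³.
Thickness = V/A = 0.1555 / 404 = 3.85 × 10⁻⁴ cm = 3.85 μm.

3.85 μm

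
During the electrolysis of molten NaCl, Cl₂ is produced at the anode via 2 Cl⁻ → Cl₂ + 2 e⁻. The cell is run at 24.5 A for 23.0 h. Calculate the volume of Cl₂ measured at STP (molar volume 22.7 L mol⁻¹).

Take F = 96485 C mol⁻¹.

Q = I·t = 24.50 A × 82800 s = 2029000 C.
n(e⁻) = Q/F = 2029000 / 96485 = 21.03 mol.
2 electrons are transferred per Cl₂ molecule, so n(Cl₂) = 21.03 / 2 = 10.51 mol.
V = n × V_m = 10.51 × 22.7 = 239 L.

239 L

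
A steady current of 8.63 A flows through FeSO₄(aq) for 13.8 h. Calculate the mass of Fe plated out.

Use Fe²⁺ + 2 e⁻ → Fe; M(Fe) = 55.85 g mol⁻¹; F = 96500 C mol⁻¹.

124 g

Q = I·t = 8.630 A × 49680 s = 428700 C.
n(e⁻) = Q/F = 428700 / 96500 = 4.443 mol.
Fe²⁺ + 2 e⁻ → Fe, so n(Fe) = n(e⁻)/2 = 2.221 mol.
m = n·M = 2.221 × 55.85 = 124 g.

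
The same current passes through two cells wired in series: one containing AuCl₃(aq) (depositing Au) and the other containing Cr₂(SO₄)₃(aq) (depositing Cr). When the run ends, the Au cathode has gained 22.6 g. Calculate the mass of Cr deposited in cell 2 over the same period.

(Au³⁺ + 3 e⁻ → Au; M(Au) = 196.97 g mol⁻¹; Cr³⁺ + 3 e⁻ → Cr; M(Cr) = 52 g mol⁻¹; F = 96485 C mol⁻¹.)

5.97 g

n(Au) = 22.6 / 196.97 = 0.1147 mol.
Since Au³⁺ + 3 e⁻ → Au, n(e⁻) passed = 3 × 0.1147 = 0.3442 mol.
Cells in series carry the same charge, so the same 0.3442 mol of electrons passes through cell 2.
Cr³⁺ + 3 e⁻ → Cr, so n(Cr) = 0.3442 / 3 = 0.1147 mol.
m(Cr) = 0.1147 × 52 = 5.97 g.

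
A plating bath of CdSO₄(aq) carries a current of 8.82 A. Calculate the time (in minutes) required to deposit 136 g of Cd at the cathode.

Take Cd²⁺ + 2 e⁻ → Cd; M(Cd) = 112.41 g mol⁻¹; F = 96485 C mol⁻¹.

441 min

n(Cd) = m/M = 136 / 112.41 = 1.210 mol.
Each Cd atom requires 2 electrons, so n(e⁻) = 2 × 1.210 = 2.420 mol.
Q = n(e⁻)·F = 2.420 × 96485 = 233500 C.
t = Q/I = 233500 / 8.820 A = 26470 s = 441 min.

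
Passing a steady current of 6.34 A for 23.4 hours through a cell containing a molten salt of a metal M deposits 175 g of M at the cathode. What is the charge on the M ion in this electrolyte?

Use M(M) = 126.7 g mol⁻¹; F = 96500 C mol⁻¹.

Q = I·t = 6.340 A × 84240 s = 534100 C, so n(e⁻) = 534100/96500 = 5.535 mol.
n(M) deposited = 175 / 126.7 = 1.381 mol.
Electrons per atom = n(e⁻)/n(M) = 5.535 / 1.381 = 4.01 ≈ 4, so the ion is M⁴⁺.

+4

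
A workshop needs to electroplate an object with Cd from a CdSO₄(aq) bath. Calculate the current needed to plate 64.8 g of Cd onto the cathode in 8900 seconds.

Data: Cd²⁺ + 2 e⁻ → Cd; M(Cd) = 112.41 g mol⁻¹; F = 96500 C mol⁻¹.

12.5 A

n(Cd) = 64.8 / 112.41 = 0.5765 mol.
n(e⁻) = 2 × 0.5765 = 1.153 mol.
Q = n(e⁻)·F = 1.153 × 96500 = 111300 C.
I = Q/t = 111300 / 8900.0 s = 12.5 A.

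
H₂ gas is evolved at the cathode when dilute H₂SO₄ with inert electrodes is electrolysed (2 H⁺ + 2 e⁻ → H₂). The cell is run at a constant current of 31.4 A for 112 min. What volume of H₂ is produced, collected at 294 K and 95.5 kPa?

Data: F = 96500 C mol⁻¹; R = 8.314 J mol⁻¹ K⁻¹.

Q = I·t = 31.40 A × 6720.0 s = 211000 C.
n(e⁻) = Q/F = 211000 / 96500 = 2.187 mol.
2 electrons are transferred per H₂ molecule, so n(H₂) = 2.187 / 2 = 1.093 mol.
V = nRT/P = (1.093 × 8.314 × 294) / (95.5 × 10³ Pa) = 0.0280 m³ = 28.0 L.

28.0 L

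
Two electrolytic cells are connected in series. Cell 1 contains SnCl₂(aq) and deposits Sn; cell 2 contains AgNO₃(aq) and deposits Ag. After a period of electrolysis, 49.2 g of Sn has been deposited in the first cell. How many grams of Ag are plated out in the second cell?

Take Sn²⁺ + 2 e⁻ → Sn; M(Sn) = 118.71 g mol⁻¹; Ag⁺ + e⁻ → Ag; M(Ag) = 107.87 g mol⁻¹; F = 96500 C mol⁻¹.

n(Sn) = 49.2 / 118.71 = 0.4145 mol.
Since Sn²⁺ + 2 e⁻ → Sn, n(e⁻) passed = 2 × 0.4145 = 0.8289 mol.
Cells in series carry the same charge, so the same 0.8289 mol of electrons passes through cell 2.
Ag⁺ + e⁻ → Ag, so n(Ag) = 0.8289 / 1 = 0.8289 mol.
m(Ag) = 0.8289 × 107.87 = 89.4 g.

89.4 g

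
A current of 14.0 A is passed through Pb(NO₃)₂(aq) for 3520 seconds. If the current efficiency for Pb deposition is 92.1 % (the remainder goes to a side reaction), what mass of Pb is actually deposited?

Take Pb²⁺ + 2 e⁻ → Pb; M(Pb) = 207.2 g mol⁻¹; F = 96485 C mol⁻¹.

Q = I·t = 14.00 × 3520.0 = 49280 C.
n(e⁻) = 49280/96485 = 0.5108 mol; theoretically n(Pb) = 0.5108/2 = 0.2554 mol, m_theo = 52.91 g.
At 92.1 % efficiency, m_actual = 0.921 × 52.91 = 48.7 g.

48.7 g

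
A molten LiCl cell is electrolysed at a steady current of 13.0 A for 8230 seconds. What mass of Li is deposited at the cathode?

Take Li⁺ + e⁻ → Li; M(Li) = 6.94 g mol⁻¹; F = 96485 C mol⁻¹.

Q = I·t = 13.00 A × 8230.0 s = 107000 C.
n(e⁻) = Q/F = 107000 / 96485 = 1.109 mol.
Li⁺ + e⁻ → Li, so n(Li) = n(e⁻)/1 = 1.109 mol.
m = n·M = 1.109 × 6.94 = 7.70 g.

7.70 g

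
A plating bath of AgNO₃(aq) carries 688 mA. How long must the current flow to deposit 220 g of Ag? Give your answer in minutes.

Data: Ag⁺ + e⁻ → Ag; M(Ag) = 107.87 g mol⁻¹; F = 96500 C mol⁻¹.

4770 min

n(Ag) = m/M = 220 / 107.87 = 2.039 mol.
Each Ag atom requires 1 electron, so n(e⁻) = 1 × 2.039 = 2.039 mol.
Q = n(e⁻)·F = 2.039 × 96500 = 196800 C.
t = Q/I = 196800 / 0.6880 A = 286100 s = 4770 min.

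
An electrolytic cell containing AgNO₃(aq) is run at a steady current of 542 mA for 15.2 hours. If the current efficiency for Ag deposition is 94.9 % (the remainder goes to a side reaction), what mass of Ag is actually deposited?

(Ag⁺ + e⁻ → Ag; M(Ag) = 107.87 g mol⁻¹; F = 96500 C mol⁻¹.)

Q = I·t = 0.5420 × 54720 = 29660 C.
n(e⁻) = 29660/96500 = 0.3073 mol; theoretically n(Ag) = 0.3073/1 = 0.3073 mol, m_theo = 33.15 g.
At 94.9 % efficiency, m_actual = 0.949 × 33.15 = 31.5 g.

31.5 g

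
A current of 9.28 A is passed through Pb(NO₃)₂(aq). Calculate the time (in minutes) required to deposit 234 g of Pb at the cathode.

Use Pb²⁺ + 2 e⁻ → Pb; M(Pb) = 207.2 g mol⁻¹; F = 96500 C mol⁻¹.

n(Pb) = m/M = 234 / 207.2 = 1.129 mol.
Each Pb atom requires 2 electrons, so n(e⁻) = 2 × 1.129 = 2.259 mol.
Q = n(e⁻)·F = 2.259 × 96500 = 218000 C.
t = Q/I = 218000 / 9.280 A = 23490 s = 391 min.

391 min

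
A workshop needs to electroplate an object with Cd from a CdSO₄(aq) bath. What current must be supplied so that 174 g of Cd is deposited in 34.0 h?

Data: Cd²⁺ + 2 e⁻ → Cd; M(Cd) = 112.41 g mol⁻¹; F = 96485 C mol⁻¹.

2.44 A

n(Cd) = 174 / 112.41 = 1.548 mol.
n(e⁻) = 2 × 1.548 = 3.096 mol.
Q = n(e⁻)·F = 3.096 × 96485 = 298700 C.
I = Q/t = 298700 / 122400 s = 2.44 A.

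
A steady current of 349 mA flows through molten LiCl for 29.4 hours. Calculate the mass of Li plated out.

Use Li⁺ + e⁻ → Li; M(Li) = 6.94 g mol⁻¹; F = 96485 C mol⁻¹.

2.66 g

Q = I·t = 0.3490 A × 105840 s = 36940 C.
n(e⁻) = Q/F = 36940 / 96485 = 0.3828 mol.
Li⁺ + e⁻ → Li, so n(Li) = n(e⁻)/1 = 0.3828 mol.
m = n·M = 0.3828 × 6.94 = 2.66 g.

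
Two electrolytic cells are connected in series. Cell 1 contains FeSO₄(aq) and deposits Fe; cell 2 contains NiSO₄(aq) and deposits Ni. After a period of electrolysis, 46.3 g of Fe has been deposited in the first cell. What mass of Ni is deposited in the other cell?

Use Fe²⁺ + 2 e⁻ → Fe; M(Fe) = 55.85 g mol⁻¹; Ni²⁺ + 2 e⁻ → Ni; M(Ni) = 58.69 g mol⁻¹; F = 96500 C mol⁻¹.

48.7 g

n(Fe) = 46.3 / 55.85 = 0.8290 mol.
Since Fe²⁺ + 2 e⁻ → Fe, n(e⁻) passed = 2 × 0.8290 = 1.658 mol.
Cells in series carry the same charge, so the same 1.658 mol of electrons passes through cell 2.
Ni²⁺ + 2 e⁻ → Ni, so n(Ni) = 1.658 / 2 = 0.8290 mol.
m(Ni) = 0.8290 × 58.69 = 48.7 g.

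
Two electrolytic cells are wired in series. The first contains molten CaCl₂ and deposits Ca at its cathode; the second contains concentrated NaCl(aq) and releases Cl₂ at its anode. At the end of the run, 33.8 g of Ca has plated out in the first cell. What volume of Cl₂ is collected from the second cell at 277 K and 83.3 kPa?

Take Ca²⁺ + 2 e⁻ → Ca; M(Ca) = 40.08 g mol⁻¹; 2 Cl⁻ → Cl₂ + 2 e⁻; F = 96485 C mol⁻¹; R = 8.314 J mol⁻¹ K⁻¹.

n(Ca) = 33.8 / 40.08 = 0.8433 mol, so n(e⁻) = 2 × 0.8433 = 1.687 mol.
The cells are in series, so the same 1.687 mol of electrons passes through the second cell.
2 Cl⁻ → Cl₂ + 2 e⁻ — 2 mol e⁻ per mol Cl₂, so n(Cl₂) = 1.687/2 = 0.8433 mol.
V = nRT/P = (0.8433 × 8.314 × 277) / (83.3 × 10³) = 0.0233 m³ = 23.3 L.

23.3 L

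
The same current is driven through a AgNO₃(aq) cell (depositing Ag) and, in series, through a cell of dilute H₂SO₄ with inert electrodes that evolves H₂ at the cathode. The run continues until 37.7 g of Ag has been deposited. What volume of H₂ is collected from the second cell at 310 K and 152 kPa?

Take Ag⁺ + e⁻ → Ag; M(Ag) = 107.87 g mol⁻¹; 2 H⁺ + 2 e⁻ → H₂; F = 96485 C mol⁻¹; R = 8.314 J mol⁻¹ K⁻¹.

2.96 L

n(Ag) = 37.7 / 107.87 = 0.3495 mol, so n(e⁻) = 1 × 0.3495 = 0.3495 mol.
The cells are in series, so the same 0.3495 mol of electrons passes through the second cell.
2 H⁺ + 2 e⁻ → H₂ — 2 mol e⁻ per mol H₂, so n(H₂) = 0.3495/2 = 0.1747 mol.
V = nRT/P = (0.1747 × 8.314 × 310) / (152 × 10³) = 0.00296 m³ = 2.96 L.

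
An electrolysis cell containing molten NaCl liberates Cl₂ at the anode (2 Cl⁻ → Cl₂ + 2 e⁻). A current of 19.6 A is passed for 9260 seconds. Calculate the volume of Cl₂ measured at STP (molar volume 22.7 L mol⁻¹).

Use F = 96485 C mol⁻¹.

21.4 L

Q = I·t = 19.60 A × 9260.0 s = 181500 C.
n(e⁻) = Q/F = 181500 / 96485 = 1.881 mol.
2 electrons are transferred per Cl₂ molecule, so n(Cl₂) = 1.881 / 2 = 0.9405 mol.
V = n × V_m = 0.9405 × 22.7 = 21.4 L.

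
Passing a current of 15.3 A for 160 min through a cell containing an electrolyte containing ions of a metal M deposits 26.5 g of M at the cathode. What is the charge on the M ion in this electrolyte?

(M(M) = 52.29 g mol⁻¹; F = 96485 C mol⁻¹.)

Q = I·t = 15.30 A × 9600.0 s = 146900 C, so n(e⁻) = 146900/96485 = 1.522 mol.
n(M) deposited = 26.5 / 52.29 = 0.5068 mol.
Electrons per atom = n(e⁻)/n(M) = 1.522 / 0.5068 = 3.00 ≈ 3, so the ion is M³⁺.

+3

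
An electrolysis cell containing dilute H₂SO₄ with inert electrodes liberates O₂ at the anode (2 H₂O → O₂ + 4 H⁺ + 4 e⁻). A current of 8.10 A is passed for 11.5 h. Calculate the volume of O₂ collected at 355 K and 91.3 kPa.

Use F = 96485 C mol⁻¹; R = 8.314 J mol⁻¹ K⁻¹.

Q = I·t = 8.100 A × 41400 s = 335300 C.
n(e⁻) = Q/F = 335300 / 96485 = 3.476 mol.
4 electrons are transferred per O₂ molecule, so n(O₂) = 3.476 / 4 = 0.8689 mol.
V = nRT/P = (0.8689 × 8.314 × 355) / (91.3 × 10³ Pa) = 0.0281 m³ = 28.1 L.

28.1 L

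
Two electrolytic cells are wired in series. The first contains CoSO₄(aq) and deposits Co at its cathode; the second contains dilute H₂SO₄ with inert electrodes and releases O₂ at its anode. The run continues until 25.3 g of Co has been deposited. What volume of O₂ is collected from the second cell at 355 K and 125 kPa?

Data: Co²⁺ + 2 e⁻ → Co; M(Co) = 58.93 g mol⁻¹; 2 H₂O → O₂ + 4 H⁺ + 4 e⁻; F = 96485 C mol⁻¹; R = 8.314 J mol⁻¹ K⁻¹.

5.07 L

n(Co) = 25.3 / 58.93 = 0.4293 mol, so n(e⁻) = 2 × 0.4293 = 0.8586 mol.
The cells are in series, so the same 0.8586 mol of electrons passes through the second cell.
2 H₂O → O₂ + 4 H⁺ + 4 e⁻ — 4 mol e⁻ per mol O₂, so n(O₂) = 0.8586/4 = 0.2147 mol.
V = nRT/P = (0.2147 × 8.314 × 355) / (125 × 10³) = 0.00507 m³ = 5.07 L.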